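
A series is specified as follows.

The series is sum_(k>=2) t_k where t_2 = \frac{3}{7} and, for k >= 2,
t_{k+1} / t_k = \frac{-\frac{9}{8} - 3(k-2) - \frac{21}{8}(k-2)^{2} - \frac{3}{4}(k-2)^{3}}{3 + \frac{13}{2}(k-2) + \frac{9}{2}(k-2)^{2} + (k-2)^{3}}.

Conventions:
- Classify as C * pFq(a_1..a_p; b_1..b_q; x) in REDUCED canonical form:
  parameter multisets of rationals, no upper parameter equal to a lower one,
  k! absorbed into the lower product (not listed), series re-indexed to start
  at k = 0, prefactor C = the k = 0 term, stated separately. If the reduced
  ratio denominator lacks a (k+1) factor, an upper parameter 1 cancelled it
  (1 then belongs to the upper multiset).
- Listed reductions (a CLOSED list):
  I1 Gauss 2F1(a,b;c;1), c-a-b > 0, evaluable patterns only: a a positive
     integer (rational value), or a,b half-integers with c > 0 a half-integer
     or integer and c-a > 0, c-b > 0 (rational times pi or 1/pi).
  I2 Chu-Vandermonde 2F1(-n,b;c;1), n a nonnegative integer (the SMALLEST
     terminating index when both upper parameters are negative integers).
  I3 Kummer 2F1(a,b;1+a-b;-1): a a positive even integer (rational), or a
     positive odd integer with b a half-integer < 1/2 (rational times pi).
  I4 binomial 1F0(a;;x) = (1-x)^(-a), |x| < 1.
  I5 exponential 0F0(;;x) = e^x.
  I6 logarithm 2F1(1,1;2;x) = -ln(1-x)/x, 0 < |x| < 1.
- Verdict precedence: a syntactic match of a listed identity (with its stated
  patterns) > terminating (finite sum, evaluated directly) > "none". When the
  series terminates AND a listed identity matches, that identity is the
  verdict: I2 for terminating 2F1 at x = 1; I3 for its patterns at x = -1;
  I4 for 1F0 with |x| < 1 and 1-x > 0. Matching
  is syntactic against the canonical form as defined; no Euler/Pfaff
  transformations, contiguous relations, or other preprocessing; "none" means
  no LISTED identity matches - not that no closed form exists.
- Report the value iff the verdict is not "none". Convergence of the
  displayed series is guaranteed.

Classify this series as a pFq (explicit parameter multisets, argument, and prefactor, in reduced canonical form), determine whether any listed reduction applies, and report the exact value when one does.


First insight: from the first term \frac{3}{7}: factor the ratio over Q (C = 3/7, x = -3/4): negated roots = parameters.
Consecutive-term ratio: r(k) = -\frac{3}{4} * (k+1) (k+1) / [(k+2) (k+1)] - rational in k, leading ratio -\frac{3}{4}; with t_0 = \frac{3}{7}, classification follows.

x = -\frac{3}{4} here; the reduced form reads 2F1, upper {1, 1}, lower {2}, C = \frac{3}{7}. Verdict at x = -\frac{3}{4}: the logarithmic series (I6) matches (the logarithm: parameters (1,1;2), x = -\frac{3}{4}). Value: \frac{4}{7} \cdot \ln\left(\frac{7}{4}\right).


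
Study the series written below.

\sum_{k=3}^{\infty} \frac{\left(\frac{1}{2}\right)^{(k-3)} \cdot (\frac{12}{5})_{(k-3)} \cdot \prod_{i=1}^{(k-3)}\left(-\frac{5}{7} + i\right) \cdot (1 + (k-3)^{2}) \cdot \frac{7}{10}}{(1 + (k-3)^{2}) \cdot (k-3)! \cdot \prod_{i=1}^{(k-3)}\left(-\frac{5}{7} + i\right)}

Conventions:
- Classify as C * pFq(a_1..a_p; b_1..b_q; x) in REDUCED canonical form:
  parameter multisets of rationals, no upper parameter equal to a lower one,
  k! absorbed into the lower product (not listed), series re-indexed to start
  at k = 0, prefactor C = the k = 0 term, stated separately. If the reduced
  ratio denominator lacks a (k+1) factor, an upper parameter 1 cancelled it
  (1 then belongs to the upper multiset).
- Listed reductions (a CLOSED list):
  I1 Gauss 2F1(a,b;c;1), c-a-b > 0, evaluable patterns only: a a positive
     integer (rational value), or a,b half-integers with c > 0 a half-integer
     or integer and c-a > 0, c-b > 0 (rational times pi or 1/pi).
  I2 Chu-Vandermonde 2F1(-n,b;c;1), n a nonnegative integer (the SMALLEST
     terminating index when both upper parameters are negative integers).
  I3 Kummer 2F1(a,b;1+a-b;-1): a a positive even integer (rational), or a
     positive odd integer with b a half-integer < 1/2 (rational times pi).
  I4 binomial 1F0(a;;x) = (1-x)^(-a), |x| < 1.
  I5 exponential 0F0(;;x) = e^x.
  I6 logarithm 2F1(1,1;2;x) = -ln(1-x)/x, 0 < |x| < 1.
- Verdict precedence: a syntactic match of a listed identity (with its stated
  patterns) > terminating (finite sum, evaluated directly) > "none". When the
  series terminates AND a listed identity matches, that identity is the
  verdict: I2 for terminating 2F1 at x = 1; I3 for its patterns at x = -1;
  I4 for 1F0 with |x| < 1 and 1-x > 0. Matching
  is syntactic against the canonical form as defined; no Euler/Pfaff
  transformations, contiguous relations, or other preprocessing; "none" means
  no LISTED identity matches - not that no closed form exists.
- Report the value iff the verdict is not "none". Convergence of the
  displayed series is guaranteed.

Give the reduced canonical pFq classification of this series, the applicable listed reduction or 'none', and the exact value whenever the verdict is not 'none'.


At argument \frac{1}{2}: a 1F0 with upper {\frac{12}{5}}, lower {-}, scaled by C = \frac{7}{10}. Verdict (x = \frac{1}{2}): the binomial series (I4) applies (the 1F0 binomial series: exponent -12/5, x = \frac{1}{2}). Sum: \frac{7}{10} \cdot \left(\frac{1}{2}\right)^{-\frac{12}{5}}.

Key step: x = \frac{1}{2} and the running product (C = 7/10, x = 1/2) telescopes to a rising factorial.
Consecutive-term ratio: r(k) = \frac{1}{2} * (k+\frac{12}{5}) / [(k+1)] - rational; roots negated = parameters, x = \frac{1}{2}, C = \frac{7}{10}.


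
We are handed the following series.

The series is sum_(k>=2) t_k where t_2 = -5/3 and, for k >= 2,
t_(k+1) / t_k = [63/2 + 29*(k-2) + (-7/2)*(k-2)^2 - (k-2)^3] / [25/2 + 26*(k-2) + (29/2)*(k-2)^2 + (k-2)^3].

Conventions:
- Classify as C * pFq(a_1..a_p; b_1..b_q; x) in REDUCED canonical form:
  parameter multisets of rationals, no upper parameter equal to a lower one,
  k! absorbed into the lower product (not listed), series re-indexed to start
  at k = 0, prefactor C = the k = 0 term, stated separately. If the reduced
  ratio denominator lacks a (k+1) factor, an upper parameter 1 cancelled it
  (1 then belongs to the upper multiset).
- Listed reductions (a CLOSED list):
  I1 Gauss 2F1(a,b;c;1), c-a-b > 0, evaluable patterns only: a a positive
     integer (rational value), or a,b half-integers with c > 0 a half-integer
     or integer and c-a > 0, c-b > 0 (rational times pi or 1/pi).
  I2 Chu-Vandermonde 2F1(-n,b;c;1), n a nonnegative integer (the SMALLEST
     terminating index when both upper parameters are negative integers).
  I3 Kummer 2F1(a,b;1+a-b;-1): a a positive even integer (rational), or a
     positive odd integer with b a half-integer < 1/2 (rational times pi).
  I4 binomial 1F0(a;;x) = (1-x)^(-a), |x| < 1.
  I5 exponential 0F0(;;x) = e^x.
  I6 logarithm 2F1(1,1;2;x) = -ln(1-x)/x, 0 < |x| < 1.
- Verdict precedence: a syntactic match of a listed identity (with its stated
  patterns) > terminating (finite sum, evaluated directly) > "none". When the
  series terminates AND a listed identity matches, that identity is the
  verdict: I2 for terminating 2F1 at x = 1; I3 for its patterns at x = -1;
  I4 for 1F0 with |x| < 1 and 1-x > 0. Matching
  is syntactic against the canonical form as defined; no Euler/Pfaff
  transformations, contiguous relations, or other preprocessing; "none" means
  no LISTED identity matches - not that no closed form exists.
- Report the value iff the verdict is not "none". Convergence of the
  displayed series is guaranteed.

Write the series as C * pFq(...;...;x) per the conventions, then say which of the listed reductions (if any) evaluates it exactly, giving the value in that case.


Key observation: t_0 = -5/3 here, and the parameter 1 appears in both the upper and lower lists and cancels.
Consecutive-term ratio: r(k) = (-1) * (k-9/2) (k+7) / [(k+25/2) (k+1)] - rational; roots negated = parameters, x = (-1), C = -5/3.

This is -5/3 * 2F1(-9/2, 7; 25/2; -1) in reduced canonical form. Verdict: the Kummer evaluation I3 applies (x = -1; c = 25/2 equals 1+a-b for upper {-9/2, 7}: listed pattern). Exact value: (-557732175/134217728) * pi.


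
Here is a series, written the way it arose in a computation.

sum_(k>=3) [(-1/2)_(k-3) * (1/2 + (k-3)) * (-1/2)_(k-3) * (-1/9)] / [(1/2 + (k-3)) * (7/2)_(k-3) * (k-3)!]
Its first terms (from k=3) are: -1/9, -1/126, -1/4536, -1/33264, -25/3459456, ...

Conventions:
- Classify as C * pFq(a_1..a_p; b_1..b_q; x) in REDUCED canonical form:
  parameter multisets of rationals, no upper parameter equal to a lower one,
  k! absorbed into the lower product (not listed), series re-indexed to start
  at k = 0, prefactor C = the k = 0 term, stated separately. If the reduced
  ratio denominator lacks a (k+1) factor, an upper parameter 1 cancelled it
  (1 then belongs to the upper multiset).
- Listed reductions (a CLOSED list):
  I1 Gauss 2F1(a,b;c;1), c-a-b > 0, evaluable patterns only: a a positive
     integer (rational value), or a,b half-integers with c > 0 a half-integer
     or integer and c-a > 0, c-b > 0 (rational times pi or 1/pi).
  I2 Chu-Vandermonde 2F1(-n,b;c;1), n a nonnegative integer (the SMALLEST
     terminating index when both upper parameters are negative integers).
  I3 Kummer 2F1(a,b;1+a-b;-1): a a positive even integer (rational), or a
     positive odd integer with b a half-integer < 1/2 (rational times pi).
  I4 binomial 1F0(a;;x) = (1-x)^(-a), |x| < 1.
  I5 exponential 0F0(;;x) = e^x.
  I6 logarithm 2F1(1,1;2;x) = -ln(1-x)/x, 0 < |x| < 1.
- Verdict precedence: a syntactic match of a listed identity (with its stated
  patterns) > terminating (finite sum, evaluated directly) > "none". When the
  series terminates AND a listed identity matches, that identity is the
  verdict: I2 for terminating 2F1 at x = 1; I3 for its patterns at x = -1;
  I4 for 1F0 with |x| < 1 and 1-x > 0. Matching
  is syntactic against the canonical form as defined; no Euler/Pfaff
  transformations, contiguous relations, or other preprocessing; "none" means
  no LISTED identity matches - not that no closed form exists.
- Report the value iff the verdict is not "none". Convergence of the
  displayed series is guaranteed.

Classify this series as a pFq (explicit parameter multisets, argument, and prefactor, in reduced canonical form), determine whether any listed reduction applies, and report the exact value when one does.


At argument 1: a 2F1 with upper {-1/2, -1/2}, lower {7/2}, scaled by C = -1/9. Verdict: Gauss's theorem I1 (half-integer case) matches (x = 1; upper {-1/2, -1/2} half-integers, c = 7/2 in the evaluable pattern). Exact value: (-175/4608) * pi.

Structural cue: t_0 = -1/9 here, and k + 1/2 divides numerator and denominator alike; prefactor -1/9 after cancelling.
Step ratio: r(k) = 1 * (k-1/2) (k-1/2) / [(k+7/2) (k+1)] - rational; roots negated = parameters, x = 1, C = -1/9.


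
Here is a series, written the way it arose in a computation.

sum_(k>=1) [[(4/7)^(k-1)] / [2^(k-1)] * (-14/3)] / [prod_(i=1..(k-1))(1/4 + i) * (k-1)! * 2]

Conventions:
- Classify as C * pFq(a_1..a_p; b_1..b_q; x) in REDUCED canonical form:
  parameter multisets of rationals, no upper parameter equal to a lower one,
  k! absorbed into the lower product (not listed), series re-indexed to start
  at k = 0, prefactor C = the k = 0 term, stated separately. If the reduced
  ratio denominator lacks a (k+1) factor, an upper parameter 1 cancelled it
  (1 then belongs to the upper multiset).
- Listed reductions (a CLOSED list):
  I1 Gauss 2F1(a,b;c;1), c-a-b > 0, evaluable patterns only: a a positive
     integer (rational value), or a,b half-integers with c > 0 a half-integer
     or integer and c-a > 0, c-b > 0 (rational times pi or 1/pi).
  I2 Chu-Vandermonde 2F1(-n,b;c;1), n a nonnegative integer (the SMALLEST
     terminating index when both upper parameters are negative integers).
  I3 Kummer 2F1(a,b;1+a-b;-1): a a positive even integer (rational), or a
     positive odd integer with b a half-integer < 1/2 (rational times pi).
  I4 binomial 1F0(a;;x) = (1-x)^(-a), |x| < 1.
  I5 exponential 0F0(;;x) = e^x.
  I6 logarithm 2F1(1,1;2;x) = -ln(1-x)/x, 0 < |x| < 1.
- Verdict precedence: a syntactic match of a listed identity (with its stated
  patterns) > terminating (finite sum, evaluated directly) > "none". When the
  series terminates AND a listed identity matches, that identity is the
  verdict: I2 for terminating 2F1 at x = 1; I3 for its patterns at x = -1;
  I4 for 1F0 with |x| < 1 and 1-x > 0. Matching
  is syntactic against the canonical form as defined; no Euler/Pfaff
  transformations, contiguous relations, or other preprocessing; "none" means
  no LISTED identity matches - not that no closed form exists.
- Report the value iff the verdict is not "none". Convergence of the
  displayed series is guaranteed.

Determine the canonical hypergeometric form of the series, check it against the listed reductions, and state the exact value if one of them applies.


Canonical form: C = -7/3 times 0F1 with upper {-}, lower {5/4}, x = 2/7. Verdict: none (x = 2/7): each listed identity misses the multisets {-} ; {5/4}.

Structural cue: t_0 = -7/3 here, and the lower running product (prefactor -7/3) is a rising factorial.
Step ratio: r(k) = (2/7) * 1 / [(k+5/4) (k+1)] ; factor over Q: parameters, x = (2/7), and C = -7/3.


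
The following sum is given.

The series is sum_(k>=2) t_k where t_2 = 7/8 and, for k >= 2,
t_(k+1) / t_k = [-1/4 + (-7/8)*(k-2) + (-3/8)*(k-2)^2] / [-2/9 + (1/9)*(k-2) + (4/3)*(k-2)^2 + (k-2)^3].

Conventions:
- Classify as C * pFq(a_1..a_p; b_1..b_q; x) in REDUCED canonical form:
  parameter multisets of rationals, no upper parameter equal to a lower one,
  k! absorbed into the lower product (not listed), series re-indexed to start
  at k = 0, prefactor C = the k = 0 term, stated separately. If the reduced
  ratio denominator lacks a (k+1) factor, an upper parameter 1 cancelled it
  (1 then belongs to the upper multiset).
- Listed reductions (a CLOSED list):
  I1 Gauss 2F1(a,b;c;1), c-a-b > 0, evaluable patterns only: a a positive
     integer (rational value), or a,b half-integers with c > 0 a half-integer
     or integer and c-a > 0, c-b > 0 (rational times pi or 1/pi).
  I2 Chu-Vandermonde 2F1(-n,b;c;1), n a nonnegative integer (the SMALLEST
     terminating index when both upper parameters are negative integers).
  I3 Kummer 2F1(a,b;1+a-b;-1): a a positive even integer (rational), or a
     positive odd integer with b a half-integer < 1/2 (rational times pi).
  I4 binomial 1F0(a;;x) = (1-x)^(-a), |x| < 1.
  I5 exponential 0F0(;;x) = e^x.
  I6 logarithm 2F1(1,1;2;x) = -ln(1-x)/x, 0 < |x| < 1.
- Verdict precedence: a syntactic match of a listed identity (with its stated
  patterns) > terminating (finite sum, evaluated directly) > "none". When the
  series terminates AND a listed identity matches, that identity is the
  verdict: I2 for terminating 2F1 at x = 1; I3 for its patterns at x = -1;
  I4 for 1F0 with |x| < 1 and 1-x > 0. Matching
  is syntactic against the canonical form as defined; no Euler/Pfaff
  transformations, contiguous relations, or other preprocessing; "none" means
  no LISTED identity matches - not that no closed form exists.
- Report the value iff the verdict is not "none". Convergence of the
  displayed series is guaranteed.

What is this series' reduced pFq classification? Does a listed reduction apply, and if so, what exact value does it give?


Canonical form: C = 7/8 times 2F2 with upper {1/3, 2}, lower {-1/3, 2/3}, x = -3/8. Verdict: none. Every listed pattern misses the 2F2 form at -3/8, upper {1/3, 2}.

Key step: t_0 = 7/8 here, and the expanded ratio factors over Q; prefactor 7/8, roots give parameters.
Adjacent-term ratio: r(k) = (-3/8) * (k+1/3) (k+2) / [(k-1/3) (k+2/3) (k+1)] - rational; roots negated = parameters, x = (-3/8), C = 7/8.


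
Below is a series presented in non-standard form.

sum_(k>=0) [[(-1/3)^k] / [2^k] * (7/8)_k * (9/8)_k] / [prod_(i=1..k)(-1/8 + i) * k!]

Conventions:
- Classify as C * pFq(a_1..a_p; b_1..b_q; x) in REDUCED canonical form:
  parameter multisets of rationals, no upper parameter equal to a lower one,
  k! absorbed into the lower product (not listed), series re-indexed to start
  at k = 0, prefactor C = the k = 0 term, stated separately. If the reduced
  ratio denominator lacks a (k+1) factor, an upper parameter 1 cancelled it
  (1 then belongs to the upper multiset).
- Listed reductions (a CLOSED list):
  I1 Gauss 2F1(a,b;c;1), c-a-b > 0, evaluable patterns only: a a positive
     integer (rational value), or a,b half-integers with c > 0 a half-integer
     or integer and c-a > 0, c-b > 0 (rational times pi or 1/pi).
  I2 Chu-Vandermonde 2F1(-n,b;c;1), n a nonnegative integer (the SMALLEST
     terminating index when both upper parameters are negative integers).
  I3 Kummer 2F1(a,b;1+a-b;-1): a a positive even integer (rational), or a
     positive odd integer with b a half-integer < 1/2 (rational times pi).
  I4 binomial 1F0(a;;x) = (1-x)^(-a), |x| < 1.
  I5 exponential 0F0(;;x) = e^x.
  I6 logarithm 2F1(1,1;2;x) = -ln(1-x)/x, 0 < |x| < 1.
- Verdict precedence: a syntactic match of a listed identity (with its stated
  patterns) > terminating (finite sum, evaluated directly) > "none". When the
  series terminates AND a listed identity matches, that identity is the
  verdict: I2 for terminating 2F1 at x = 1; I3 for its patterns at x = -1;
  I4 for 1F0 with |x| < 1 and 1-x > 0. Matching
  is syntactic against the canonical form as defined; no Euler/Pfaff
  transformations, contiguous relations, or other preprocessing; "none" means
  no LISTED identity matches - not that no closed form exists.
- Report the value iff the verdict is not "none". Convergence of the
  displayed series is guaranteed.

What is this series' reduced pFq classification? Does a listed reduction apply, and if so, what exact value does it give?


With C = 1: the canonical form is 1F0(9/8; -; -1/6). Verdict at x = -1/6: the binomial series (I4) matches (the 1F0 binomial series: exponent -9/8, x = -1/6). Value: (7/6)^(-9/8).

First insight: t_0 = 1 here, and the two k-th powers (C = 1, x = -1/6) combine into one argument.
Term ratio: r(k) = (-1/6) * (k+9/8) / [(k+1)] ; factor over Q: parameters, x = (-1/6), and C = 1.


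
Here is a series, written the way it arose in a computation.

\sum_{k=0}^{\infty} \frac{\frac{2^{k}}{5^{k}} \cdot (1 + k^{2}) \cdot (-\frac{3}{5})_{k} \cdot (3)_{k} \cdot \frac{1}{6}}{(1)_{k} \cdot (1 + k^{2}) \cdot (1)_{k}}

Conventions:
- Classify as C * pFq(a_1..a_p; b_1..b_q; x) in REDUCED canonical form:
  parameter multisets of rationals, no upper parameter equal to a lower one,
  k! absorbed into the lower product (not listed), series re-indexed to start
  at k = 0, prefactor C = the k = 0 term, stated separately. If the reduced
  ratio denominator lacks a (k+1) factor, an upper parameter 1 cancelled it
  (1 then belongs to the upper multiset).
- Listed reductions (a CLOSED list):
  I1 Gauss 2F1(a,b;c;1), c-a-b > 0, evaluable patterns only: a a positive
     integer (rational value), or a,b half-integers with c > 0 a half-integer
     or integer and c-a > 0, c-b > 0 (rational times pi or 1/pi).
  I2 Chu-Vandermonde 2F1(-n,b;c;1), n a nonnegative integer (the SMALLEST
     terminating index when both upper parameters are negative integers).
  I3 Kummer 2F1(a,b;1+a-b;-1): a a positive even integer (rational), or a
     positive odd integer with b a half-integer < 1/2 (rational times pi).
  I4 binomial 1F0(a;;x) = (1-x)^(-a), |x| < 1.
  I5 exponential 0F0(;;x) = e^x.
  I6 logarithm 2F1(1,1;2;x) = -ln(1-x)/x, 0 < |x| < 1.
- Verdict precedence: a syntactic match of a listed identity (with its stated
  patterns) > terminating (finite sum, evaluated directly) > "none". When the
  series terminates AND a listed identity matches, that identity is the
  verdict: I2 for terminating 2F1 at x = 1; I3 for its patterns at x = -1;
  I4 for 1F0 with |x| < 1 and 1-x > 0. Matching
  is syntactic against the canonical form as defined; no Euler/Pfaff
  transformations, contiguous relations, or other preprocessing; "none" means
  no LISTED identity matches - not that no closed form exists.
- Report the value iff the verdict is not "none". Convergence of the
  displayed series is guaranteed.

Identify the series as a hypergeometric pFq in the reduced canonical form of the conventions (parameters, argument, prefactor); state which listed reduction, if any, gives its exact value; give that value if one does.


First insight: with t_0 = \frac{1}{6}, the two geometric factors (prefactor 1/6) combine into one argument.
Consecutive-term ratio: r(k) = \frac{2}{5} * (k-\frac{3}{5}) (k+3) / [(k+1) (k+1)] - rational in k, leading ratio \frac{2}{5}; with t_0 = \frac{1}{6}, classification follows.

With C = \frac{1}{6}: the canonical form is 2F1(-\frac{3}{5}, 3; 1; \frac{2}{5}). Verdict: none. A 2F1 with upper {-\frac{3}{5}, 3} fits none of I1-I6 at x = \frac{2}{5}; the sum runs forever.


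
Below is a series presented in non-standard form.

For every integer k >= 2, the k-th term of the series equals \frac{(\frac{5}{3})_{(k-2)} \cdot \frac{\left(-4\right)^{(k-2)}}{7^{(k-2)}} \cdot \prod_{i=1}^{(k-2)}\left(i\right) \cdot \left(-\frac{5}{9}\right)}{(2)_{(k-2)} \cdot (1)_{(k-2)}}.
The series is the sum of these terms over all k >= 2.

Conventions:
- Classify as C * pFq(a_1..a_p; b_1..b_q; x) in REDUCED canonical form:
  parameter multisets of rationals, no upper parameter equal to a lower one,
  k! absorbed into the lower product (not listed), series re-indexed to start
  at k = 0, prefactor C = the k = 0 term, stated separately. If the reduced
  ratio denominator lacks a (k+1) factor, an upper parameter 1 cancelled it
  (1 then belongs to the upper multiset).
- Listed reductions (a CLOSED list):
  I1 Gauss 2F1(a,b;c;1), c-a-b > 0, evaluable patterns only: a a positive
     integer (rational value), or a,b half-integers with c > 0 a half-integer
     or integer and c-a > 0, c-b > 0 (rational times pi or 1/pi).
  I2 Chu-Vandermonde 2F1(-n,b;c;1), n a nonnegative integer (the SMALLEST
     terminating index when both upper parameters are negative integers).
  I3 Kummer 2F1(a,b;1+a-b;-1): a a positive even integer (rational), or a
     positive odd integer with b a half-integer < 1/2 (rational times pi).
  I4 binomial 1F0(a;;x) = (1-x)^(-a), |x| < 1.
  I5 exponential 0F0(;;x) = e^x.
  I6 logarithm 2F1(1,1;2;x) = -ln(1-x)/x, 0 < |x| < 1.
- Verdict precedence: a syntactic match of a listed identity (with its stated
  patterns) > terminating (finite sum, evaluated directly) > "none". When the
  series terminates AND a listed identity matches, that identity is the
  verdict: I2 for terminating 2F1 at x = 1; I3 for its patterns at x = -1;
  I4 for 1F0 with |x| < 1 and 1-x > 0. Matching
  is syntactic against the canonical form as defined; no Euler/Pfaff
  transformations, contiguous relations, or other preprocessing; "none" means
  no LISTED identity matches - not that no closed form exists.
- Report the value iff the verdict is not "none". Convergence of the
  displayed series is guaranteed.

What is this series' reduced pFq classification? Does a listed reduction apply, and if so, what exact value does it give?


Classification (C = -\frac{5}{9}): 2F1 with upper {1, \frac{5}{3}}, lower {2}, argument x = -\frac{4}{7}. Verdict: none. A 2F1 with upper {1, \frac{5}{3}} fits none of I1-I6 at x = -\frac{4}{7}; the sum runs forever.

The tell: with t_0 = -\frac{5}{9}, the running product (C = -5/9) telescopes to a rising factorial.
Adjacent-term ratio: r(k) = -\frac{4}{7} * (k+1) (k+\frac{5}{3}) / [(k+2) (k+1)] - rational in k, leading ratio -\frac{4}{7}; with t_0 = -\frac{5}{9}, classification follows.


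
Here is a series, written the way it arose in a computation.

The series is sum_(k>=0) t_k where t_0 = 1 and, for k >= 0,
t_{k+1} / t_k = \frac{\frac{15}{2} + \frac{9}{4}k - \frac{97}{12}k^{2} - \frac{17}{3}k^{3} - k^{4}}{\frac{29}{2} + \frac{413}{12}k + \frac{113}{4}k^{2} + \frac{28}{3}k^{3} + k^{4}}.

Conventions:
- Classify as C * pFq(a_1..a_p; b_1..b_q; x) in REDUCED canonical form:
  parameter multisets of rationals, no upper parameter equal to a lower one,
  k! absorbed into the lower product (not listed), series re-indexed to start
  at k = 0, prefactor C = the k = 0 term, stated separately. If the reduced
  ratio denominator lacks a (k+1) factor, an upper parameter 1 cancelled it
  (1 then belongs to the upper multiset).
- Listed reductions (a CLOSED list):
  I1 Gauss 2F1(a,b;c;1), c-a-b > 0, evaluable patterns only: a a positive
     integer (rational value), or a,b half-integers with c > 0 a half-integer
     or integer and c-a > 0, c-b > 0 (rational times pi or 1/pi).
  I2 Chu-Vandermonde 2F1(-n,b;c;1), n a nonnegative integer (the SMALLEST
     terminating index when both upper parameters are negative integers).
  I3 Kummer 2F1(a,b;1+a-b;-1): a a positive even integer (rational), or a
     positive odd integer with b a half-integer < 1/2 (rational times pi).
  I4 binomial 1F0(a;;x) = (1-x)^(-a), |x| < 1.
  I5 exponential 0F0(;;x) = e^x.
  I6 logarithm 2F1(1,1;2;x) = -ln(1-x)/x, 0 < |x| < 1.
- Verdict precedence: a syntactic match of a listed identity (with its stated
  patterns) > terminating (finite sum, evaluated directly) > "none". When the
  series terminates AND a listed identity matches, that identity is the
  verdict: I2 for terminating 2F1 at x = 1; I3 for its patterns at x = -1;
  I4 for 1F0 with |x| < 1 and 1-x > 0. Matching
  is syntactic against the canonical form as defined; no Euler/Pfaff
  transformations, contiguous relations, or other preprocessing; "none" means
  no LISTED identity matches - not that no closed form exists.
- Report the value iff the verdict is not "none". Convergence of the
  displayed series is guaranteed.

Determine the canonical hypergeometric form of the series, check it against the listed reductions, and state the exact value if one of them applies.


First insight: x = -1 and the ratio is unreduced: k + 3/2 divides both sides (C = 1).
Step ratio: r(k) = -1 * (k-\frac{5}{6}) (k+3) / [(k+\frac{29}{6}) (k+1)] ; factor over Q: parameters, x = -1, and C = 1.

Prefactor 1, argument -1: 2F1 with upper {-\frac{5}{6}, 3} over lower {\frac{29}{6}}. Verdict: none (x = -1): each listed identity misses the multisets {-\frac{5}{6}, 3} ; {\frac{29}{6}}.


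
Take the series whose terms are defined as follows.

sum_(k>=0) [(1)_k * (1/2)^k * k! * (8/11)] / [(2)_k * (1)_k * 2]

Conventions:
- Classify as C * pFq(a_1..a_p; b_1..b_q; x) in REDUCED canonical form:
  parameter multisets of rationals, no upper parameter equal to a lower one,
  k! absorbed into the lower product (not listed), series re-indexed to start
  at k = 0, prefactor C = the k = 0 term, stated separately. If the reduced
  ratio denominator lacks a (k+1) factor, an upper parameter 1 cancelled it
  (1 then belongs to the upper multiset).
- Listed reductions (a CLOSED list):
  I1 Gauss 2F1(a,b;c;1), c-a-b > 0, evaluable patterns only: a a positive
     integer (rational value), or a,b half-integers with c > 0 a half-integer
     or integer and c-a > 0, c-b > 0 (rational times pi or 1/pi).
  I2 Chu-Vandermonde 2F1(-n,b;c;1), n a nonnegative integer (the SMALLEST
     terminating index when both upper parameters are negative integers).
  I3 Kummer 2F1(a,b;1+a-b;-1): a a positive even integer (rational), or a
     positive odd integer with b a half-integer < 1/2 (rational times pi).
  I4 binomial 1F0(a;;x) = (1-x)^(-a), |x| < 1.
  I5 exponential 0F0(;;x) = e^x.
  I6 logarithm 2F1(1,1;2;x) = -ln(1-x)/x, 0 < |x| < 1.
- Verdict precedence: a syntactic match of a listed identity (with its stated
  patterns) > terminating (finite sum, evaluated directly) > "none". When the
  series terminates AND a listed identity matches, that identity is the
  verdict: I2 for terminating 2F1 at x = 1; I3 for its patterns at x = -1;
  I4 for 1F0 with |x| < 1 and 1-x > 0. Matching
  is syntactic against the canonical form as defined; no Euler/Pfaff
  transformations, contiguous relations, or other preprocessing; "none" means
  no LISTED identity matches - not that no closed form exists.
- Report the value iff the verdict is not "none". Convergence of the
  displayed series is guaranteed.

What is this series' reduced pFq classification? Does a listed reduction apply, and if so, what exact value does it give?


The tell: from the first term 4/11: the factorial ratio (C = 4/11) (k+a-1)!/(a-1)! is a rising factorial (a)_k.
Term ratio: r(k) = (1/2) * (k+1) (k+1) / [(k+2) (k+1)] ; factor over Q: parameters, x = (1/2), and C = 4/11.

With C = 4/11: the canonical form is 2F1(1, 1; 2; 1/2). Verdict (x = 1/2): logarithm (I6) applies (the logarithm: parameters (1,1;2), x = 1/2). Sum: (-8/11) * ln(1/2).


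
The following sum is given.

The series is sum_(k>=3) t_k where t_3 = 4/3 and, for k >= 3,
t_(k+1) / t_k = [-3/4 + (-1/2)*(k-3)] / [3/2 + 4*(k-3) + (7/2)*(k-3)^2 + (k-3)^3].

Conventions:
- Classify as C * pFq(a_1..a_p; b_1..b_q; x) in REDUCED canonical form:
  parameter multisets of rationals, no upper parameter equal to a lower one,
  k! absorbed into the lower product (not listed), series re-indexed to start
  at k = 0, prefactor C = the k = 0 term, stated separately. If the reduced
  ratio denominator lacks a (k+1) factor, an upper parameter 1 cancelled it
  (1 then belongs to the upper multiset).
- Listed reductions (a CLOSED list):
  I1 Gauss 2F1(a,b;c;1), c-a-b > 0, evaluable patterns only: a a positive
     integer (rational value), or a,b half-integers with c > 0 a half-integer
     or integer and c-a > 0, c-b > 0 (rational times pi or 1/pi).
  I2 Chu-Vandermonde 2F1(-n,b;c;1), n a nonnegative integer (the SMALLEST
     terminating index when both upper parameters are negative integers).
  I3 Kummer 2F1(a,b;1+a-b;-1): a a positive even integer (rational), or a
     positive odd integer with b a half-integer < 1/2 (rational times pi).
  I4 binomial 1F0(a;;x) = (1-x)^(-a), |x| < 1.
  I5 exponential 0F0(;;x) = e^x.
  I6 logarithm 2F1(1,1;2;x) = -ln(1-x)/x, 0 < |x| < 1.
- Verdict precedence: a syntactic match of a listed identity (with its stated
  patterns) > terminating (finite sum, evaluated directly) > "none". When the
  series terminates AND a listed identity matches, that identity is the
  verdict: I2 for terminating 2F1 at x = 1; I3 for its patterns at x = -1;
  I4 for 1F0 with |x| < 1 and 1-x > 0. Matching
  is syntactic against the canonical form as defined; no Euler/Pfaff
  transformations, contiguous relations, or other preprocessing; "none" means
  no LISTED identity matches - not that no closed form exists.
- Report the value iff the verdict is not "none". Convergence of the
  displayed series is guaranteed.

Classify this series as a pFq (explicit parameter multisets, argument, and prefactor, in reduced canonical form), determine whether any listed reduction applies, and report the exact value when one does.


Key observation: t_0 = 4/3 here, and roots of the ratio polynomials (C = 4/3, x = -1/2) are the negated parameters.
Adjacent-term ratio: r(k) = (-1/2) * 1 / [(k+1) (k+1)] - rational; roots negated = parameters, x = (-1/2), C = 4/3.

Canonical form: C = 4/3 times 0F1 with upper {-}, lower {1}, x = -1/2. Verdict: none here - no I1-I6 shape fits x = -1/2 with lower {1}.


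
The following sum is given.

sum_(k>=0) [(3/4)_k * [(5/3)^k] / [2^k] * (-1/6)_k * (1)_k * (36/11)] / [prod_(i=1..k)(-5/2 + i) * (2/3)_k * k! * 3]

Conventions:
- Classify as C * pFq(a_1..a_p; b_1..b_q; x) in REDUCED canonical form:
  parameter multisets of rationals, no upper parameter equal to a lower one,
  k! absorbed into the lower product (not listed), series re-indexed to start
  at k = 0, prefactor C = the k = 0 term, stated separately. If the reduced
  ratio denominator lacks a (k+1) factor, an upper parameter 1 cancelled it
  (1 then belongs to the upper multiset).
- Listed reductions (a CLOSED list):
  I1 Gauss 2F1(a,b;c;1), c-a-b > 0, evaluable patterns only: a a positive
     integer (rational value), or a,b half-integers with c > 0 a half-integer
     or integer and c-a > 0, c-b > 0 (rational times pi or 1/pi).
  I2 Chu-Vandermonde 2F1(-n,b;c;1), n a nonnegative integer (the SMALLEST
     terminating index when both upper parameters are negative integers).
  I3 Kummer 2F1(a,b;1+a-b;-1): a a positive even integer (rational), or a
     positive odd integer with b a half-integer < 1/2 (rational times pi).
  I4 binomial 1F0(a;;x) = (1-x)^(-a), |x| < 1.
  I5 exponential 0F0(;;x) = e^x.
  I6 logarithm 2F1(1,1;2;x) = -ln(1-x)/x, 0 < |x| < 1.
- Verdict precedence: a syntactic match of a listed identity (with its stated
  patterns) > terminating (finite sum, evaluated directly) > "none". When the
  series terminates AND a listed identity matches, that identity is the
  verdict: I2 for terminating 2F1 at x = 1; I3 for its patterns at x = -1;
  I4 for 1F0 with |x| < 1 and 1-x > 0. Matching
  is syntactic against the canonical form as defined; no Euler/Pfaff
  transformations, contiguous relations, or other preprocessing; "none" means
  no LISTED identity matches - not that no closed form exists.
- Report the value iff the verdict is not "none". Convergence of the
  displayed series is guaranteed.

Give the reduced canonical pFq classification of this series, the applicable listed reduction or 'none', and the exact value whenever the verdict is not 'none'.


Classification (C = 12/11): 3F2 with upper {-1/6, 3/4, 1}, lower {-3/2, 2/3}, argument x = 5/6. Verdict: none here - no I1-I6 shape fits x = 5/6 with lower {-3/2, 2/3}.

Key observation: with t_0 = 12/11, the constant factors (prefactor 12/11) combine into one prefactor.
Consecutive-term ratio: r(k) = (5/6) * (k-1/6) (k+3/4) (k+1) / [(k-3/2) (k+2/3) (k+1)] - poly over poly, x = (5/6) from leading terms; C = 12/11 at k = 0.


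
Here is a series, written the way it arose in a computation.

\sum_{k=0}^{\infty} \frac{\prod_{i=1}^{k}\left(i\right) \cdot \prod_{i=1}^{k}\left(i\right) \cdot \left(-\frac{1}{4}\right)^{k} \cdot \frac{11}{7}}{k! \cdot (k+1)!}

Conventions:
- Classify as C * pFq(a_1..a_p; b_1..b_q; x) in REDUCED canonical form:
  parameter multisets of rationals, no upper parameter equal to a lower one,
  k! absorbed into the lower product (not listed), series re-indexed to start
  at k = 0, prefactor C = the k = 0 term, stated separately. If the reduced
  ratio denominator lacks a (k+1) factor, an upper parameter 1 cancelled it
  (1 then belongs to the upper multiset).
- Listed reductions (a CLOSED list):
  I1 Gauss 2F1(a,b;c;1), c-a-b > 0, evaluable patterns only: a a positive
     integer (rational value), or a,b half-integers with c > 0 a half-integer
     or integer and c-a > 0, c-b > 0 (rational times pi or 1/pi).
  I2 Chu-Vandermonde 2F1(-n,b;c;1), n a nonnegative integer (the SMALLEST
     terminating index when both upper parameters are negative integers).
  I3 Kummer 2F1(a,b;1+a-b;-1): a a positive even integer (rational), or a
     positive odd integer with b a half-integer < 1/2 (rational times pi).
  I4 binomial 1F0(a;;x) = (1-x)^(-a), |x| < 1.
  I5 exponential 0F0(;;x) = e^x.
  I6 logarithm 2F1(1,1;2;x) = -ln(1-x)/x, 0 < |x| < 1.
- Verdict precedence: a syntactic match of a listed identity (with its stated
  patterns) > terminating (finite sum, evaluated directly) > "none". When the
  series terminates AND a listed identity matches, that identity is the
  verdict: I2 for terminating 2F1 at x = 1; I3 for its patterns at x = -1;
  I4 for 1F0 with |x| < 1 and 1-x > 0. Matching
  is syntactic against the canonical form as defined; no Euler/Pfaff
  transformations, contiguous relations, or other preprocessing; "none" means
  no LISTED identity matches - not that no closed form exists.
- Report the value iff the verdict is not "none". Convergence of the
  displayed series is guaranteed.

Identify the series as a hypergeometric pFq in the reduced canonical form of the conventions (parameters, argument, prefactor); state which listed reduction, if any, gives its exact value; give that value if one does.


First insight: from the first term \frac{11}{7}: the running product (C = 11/7, x = -1/4) telescopes to a rising factorial.
Term ratio: r(k) = -\frac{1}{4} * (k+1) (k+1) / [(k+2) (k+1)] - poly over poly, x = -\frac{1}{4} from leading terms; C = \frac{11}{7} at k = 0.

Reduced: x = -\frac{1}{4}, 2F1, upper = {1, 1}, lower = {2}, C = \frac{11}{7}. Verdict: the I6 logarithm reduction matches (the logarithm: parameters (1,1;2), x = -\frac{1}{4}). Exact value: \frac{44}{7} \cdot \ln\left(\frac{5}{4}\right).


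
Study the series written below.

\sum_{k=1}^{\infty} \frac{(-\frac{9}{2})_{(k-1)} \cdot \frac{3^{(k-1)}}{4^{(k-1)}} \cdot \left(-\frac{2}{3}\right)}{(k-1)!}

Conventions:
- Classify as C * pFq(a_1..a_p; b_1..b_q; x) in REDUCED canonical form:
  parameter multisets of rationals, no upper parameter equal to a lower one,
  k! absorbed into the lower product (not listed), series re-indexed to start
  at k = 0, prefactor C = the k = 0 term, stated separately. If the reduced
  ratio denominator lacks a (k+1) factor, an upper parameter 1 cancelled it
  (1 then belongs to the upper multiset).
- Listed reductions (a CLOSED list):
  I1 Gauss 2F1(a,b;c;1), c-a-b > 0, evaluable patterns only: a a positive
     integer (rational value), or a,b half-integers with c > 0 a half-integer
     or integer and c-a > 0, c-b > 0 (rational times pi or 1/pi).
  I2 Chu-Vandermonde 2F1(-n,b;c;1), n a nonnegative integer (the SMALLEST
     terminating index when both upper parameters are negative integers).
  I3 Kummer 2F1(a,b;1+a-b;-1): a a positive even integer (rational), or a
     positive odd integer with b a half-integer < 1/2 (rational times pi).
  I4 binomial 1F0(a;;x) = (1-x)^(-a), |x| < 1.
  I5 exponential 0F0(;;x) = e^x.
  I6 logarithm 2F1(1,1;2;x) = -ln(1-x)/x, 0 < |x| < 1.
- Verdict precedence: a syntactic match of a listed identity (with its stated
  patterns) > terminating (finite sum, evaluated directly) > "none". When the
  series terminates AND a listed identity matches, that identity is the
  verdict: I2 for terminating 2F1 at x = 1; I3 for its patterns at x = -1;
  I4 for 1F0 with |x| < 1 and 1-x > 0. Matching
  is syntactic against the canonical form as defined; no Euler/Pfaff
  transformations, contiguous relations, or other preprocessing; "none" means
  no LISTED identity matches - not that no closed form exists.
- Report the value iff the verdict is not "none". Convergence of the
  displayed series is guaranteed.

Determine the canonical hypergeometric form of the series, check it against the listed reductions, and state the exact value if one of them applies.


Canonical form: C = -\frac{2}{3} times 1F0 with upper {-\frac{9}{2}}, lower {-}, x = \frac{3}{4}. Verdict (x = \frac{3}{4}): the binomial series (I4) applies (the 1F0 binomial series: exponent 9/2, x = \frac{3}{4}). Its exact value is \left(-\frac{2}{3}\right) \cdot \left(\frac{1}{4}\right)^{\frac{9}{2}}.

Key observation: t_0 being -\frac{2}{3}, the two geometric factors (C = -2/3) combine into one argument.
Term ratio: r(k) = \frac{3}{4} * (k-\frac{9}{2}) / [(k+1)] - rational in k. x = \frac{3}{4}; t_0 = -\frac{2}{3}; negate the roots.


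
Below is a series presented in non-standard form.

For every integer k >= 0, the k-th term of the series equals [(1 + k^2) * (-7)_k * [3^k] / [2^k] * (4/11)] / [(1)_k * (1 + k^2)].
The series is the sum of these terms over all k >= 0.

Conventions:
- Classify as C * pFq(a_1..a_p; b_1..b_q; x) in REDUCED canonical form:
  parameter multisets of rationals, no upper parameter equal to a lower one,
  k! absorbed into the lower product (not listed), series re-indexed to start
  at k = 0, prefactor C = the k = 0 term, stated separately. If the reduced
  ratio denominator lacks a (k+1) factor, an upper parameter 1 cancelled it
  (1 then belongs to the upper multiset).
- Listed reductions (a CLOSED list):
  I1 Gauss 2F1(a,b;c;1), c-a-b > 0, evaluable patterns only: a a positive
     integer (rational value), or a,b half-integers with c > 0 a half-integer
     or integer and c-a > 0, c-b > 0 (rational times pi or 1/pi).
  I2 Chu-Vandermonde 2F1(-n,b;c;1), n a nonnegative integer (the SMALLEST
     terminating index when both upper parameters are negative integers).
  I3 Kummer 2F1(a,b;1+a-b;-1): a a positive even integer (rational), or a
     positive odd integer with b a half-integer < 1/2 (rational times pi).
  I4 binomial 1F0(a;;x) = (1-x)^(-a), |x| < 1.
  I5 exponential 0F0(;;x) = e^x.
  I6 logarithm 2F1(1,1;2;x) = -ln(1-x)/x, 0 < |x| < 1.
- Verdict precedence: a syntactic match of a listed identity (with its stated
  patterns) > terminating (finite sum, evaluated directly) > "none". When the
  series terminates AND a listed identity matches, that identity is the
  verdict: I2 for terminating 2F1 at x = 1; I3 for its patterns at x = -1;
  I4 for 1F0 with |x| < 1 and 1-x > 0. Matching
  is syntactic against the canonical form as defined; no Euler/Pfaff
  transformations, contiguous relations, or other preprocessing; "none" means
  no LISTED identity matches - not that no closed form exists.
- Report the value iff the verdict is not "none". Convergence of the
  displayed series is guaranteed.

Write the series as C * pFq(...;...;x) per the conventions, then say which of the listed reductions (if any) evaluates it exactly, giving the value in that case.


Canonical form: C = 4/11 times 1F0 with upper {-7}, lower {-}, x = 3/2. Verdict: terminating (-7 upstairs). 8 nonzero terms in all; added directly. Exact value: -1/352.

First insight: t_0 = 4/11 here, and the two k-th powers (C = 4/11) combine into one argument.
Ratio: r(k) = (3/2) * (k-7) / [(k+1)] - rational in k, leading ratio (3/2); with t_0 = 4/11, classification follows.
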